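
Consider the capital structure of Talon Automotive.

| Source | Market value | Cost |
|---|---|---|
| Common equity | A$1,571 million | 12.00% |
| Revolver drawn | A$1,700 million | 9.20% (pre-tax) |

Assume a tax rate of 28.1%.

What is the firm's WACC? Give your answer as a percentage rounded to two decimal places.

Total capital V = 1571 + 1700 = 3271.
Equity: weight = 1571/3271 = 0.4803; cost = 12%.
Revolver drawn: weight = 1700/3271 = 0.5197; after-tax cost = 9.2% × (1 − 28.1%) = 6.6148%.
WACC = 0.4803 × 12.0000% + 0.5197 × 6.6148% = 9.2012%.

9.20%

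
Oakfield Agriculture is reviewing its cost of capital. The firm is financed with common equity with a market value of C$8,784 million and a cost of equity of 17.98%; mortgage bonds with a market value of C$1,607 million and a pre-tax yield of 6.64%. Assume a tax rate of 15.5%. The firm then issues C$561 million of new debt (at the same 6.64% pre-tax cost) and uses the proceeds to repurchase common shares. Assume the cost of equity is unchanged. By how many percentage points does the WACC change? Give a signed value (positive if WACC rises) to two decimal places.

Current WACC:
Total capital V = 8784 + 1607 = 10391.
Equity: weight = 8784/10391 = 0.8453; cost = 17.98%.
Mortgage bonds: weight = 1607/10391 = 0.1547; after-tax cost = 6.64% × (1 − 15.5%) = 5.6108%.
WACC = 0.8453 × 17.9800% + 0.1547 × 5.6108% = 16.0671%.
After the change:
Total capital V = 8223 + 2168 = 10391.
Equity: weight = 8223/10391 = 0.7914; cost = 17.98%.
Mortgage bonds: weight = 2168/10391 = 0.2086; after-tax cost = 6.64% × (1 − 15.5%) = 5.6108%.
WACC = 0.7914 × 17.9800% + 0.2086 × 5.6108% = 15.3993%.
Change in WACC = 15.3993% − 16.0671% = -0.6678 pp.

-0.67 pp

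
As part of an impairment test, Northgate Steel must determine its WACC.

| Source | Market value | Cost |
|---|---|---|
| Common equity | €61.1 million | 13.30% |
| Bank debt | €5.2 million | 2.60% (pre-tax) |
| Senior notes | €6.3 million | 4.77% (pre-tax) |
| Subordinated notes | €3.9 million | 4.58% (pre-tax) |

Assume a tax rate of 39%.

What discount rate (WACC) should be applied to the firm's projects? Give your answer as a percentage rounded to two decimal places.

11.11%

Total capital V = 61.1 + 5.2 + 6.3 + 3.9 = 76.5.
Equity: weight = 61.1/76.5 = 0.7987; cost = 13.3%.
Bank debt: weight = 5.2/76.5 = 0.0680; after-tax cost = 2.6% × (1 − 39%) = 1.5860%.
Senior notes: weight = 6.3/76.5 = 0.0824; after-tax cost = 4.77% × (1 − 39%) = 2.9097%.
Subordinated notes: weight = 3.9/76.5 = 0.0510; after-tax cost = 4.58% × (1 − 39%) = 2.7938%.
WACC = 0.7987 × 13.3000% + 0.0680 × 1.5860% + 0.0824 × 2.9097% + 0.0510 × 2.7938% = 11.1125%.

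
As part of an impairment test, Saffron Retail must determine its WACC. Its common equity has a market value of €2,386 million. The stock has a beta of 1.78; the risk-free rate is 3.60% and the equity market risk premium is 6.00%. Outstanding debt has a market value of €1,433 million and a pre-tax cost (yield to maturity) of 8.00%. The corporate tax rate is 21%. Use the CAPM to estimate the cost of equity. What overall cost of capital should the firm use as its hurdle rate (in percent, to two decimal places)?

Cost of equity via CAPM: Re = 3.6% + 1.78 × 6.0% = 14.2800%.
Total capital V = 2386 + 1433 = 3819.
Equity: weight = 2386/3819 = 0.6248; cost = 14.28%.
Debt: weight = 1433/3819 = 0.3752; after-tax cost = 8% × (1 − 21%) = 6.3200%.
WACC = 0.6248 × 14.2800% + 0.3752 × 6.3200% = 11.2932%.

11.29%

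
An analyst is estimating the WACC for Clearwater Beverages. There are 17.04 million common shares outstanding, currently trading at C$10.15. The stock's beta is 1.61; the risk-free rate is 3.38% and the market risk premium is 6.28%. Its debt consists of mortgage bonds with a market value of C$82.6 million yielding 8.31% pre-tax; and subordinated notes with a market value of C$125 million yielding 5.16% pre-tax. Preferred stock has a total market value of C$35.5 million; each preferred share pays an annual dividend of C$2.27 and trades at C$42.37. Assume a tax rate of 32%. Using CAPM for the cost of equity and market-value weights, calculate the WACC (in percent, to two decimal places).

Cost of equity via CAPM: Re = 3.38% + 1.61 × 6.28% = 13.4908%.
Cost of preferred: Rp = 2.27 / 42.37 = 5.3576%.
Market value of equity E = 10.15 × 17.04m = 172.956m.
Total capital V = 172.956 + 35.5 + 82.6 + 125 = 416.056.
Equity: weight = 172.956/416.056 = 0.4157; cost = 13.4908%.
Preferred: weight = 35.5/416.056 = 0.0853; cost = 5.3576%.
Mortgage bonds: weight = 82.6/416.056 = 0.1985; after-tax cost = 8.31% × (1 − 32%) = 5.6508%.
Subordinated notes: weight = 125/416.056 = 0.3004; after-tax cost = 5.16% × (1 − 32%) = 3.5088%.
WACC = 0.4157 × 13.4908% + 0.0853 × 5.3576% + 0.1985 × 5.6508% + 0.3004 × 3.5088% = 8.2414%.

8.24%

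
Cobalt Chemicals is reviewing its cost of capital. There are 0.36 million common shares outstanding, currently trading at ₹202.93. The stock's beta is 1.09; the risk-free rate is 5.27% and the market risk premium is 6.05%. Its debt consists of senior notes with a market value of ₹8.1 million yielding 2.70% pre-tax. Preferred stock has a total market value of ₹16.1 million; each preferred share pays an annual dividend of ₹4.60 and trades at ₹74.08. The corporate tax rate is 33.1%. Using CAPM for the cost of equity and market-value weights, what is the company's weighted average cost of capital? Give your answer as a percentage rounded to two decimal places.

Cost of equity via CAPM: Re = 5.27% + 1.09 × 6.05% = 11.8645%.
Cost of preferred: Rp = 4.6 / 74.08 = 6.2095%.
Market value of equity E = 202.93 × 0.36m = 73.0548m.
Total capital V = 73.0548 + 16.1 + 8.1 = 97.2548.
Equity: weight = 73.0548/97.2548 = 0.7512; cost = 11.8645%.
Preferred: weight = 16.1/97.2548 = 0.1655; cost = 6.2095%.
Senior notes: weight = 8.1/97.2548 = 0.0833; after-tax cost = 2.7% × (1 − 33.1%) = 1.8063%.
WACC = 0.7512 × 11.8645% + 0.1655 × 6.2095% + 0.0833 × 1.8063% = 10.0906%.

10.09%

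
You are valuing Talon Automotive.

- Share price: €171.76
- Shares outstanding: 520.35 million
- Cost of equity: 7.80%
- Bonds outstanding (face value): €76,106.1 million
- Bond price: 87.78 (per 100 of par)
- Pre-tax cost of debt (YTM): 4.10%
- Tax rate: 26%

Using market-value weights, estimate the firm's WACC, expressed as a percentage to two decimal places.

Market value of equity E = 171.76 × 520.35m = 89375.316m. Market value of debt D = 76106.1m × 87.78/100 = 66805.93458m.
Total capital V = 89375.316 + 66805.93458 = 156181.25058.
Equity: weight = 89375.316/156181.25058 = 0.5723; cost = 7.8%.
Bonds outstanding: weight = 66805.93458/156181.25058 = 0.4277; after-tax cost = 4.1% × (1 − 26%) = 3.0340%.
WACC = 0.5723 × 7.8000% + 0.4277 × 3.0340% = 5.7614%.

5.76%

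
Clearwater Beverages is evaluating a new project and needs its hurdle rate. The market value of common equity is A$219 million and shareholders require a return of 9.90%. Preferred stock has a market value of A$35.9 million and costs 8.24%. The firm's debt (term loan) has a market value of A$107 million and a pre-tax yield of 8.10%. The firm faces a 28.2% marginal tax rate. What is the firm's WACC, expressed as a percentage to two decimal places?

Total capital V = 219 + 35.9 + 107 = 361.9.
Equity: weight = 219/361.9 = 0.6051; cost = 9.9%.
Preferred: weight = 35.9/361.9 = 0.0992; cost = 8.24%.
Term loan: weight = 107/361.9 = 0.2957; after-tax cost = 8.1% × (1 − 28.2%) = 5.8158%.
WACC = 0.6051 × 9.9000% + 0.0992 × 8.2400% + 0.2957 × 5.8158% = 8.5278%.

8.53%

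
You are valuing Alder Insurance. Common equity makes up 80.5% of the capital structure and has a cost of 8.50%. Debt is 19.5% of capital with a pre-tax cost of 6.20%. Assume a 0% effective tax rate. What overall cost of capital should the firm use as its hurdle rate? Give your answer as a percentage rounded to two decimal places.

8.05%

After-tax cost of debt = 6.2% × (1 − 0%) = 6.2000%.
WACC = 0.805 × 8.5000% + 0.195 × 6.2000% = 8.0515%.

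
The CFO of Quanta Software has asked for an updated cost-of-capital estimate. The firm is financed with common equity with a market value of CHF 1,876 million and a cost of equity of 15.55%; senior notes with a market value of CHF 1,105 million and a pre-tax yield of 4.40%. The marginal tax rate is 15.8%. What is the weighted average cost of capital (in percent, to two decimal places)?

Total capital V = 1876 + 1105 = 2981.
Equity: weight = 1876/2981 = 0.6293; cost = 15.55%.
Senior notes: weight = 1105/2981 = 0.3707; after-tax cost = 4.4% × (1 − 15.8%) = 3.7048%.
WACC = 0.6293 × 15.5500% + 0.3707 × 3.7048% = 11.1592%.

11.16%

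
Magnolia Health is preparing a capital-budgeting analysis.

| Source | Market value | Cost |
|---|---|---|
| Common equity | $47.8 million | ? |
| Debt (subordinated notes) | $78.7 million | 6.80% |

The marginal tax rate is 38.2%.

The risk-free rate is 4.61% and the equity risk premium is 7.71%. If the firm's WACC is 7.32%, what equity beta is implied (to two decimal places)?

Total capital V = 47.8 + 78.7 = 126.5.
Equity weight = 47.8/126.5 = 0.3779.
Subordinated notes weight = 78.7/126.5 = 0.6221.
Debt contribution = 0.6221 × 6.8% × (1 − 38.2%) = 2.6145%.
Required equity contribution = 7.32% − 2.6145% = 4.7055%  ⇒  Re = 12.4530%.
CAPM: 12.4530% = 4.61% + β × 7.71%  ⇒  β = 1.0172.

1.02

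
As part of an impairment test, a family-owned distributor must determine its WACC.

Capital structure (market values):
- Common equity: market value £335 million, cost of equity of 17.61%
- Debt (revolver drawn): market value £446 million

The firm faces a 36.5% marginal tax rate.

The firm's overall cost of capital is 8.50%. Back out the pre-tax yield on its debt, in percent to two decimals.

Total capital V = 335 + 446 = 781.
Equity weight = 335/781 = 0.4289.
Revolver drawn weight = 446/781 = 0.5711.
Equity contribution = 0.4289 × 17.61% = 7.5536%.
Remaining for debt = 8.5% − 7.5536% = 0.9464%.
Rd × (1 − 36.5%) × 0.5711 = 0.9464%  ⇒  Rd = 2.6099%.

2.61%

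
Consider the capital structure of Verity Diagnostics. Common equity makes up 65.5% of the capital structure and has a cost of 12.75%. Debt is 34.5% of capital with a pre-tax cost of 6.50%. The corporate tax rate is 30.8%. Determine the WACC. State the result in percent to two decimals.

After-tax cost of debt = 6.5% × (1 − 30.8%) = 4.4980%.
WACC = 0.655 × 12.7500% + 0.345 × 4.4980% = 9.9031%.

9.90%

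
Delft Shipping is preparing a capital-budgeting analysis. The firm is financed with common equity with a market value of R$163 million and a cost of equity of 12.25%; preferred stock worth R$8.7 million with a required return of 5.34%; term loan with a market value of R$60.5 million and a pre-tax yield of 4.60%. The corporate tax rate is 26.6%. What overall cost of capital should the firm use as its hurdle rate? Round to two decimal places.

9.68%

Total capital V = 163 + 8.7 + 60.5 = 232.2.
Equity: weight = 163/232.2 = 0.7020; cost = 12.25%.
Preferred: weight = 8.7/232.2 = 0.0375; cost = 5.34%.
Term loan: weight = 60.5/232.2 = 0.2606; after-tax cost = 4.6% × (1 − 26.6%) = 3.3764%.
WACC = 0.7020 × 12.2500% + 0.0375 × 5.3400% + 0.2606 × 3.3764% = 9.6791%.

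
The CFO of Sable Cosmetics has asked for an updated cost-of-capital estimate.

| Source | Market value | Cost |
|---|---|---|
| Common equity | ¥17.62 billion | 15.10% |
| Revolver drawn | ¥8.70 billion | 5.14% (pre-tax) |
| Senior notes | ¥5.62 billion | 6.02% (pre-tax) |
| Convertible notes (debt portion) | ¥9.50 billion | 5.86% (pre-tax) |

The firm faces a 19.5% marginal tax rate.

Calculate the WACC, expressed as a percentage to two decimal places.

9.03%

Total capital V = 17.62 + 8.7 + 5.62 + 9.5 = 41.44.
Equity: weight = 17.62/41.44 = 0.4252; cost = 15.1%.
Revolver drawn: weight = 8.7/41.44 = 0.2099; after-tax cost = 5.14% × (1 − 19.5%) = 4.1377%.
Senior notes: weight = 5.62/41.44 = 0.1356; after-tax cost = 6.02% × (1 − 19.5%) = 4.8461%.
Convertible notes (debt portion): weight = 9.5/41.44 = 0.2292; after-tax cost = 5.86% × (1 − 19.5%) = 4.7173%.
WACC = 0.4252 × 15.1000% + 0.2099 × 4.1377% + 0.1356 × 4.8461% + 0.2292 × 4.7173% = 9.0277%.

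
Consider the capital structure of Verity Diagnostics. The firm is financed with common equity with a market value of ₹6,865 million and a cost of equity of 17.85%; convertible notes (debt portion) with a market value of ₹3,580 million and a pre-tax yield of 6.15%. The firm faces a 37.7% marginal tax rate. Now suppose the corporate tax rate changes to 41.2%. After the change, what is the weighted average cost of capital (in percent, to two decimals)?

After the change:
Total capital V = 6865 + 3580 = 10445.
Equity: weight = 6865/10445 = 0.6573; cost = 17.85%.
Convertible notes (debt portion): weight = 3580/10445 = 0.3427; after-tax cost = 6.15% × (1 − 41.2%) = 3.6162%.
WACC = 0.6573 × 17.8500% + 0.3427 × 3.6162% = 12.9714%.

12.97%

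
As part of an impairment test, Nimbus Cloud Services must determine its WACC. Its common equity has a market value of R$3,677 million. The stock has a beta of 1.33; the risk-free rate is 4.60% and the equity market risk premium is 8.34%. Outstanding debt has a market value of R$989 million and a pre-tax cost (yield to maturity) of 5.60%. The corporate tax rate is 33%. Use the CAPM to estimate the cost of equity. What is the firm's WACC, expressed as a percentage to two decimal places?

Cost of equity via CAPM: Re = 4.6% + 1.33 × 8.34% = 15.6922%.
Total capital V = 3677 + 989 = 4666.
Equity: weight = 3677/4666 = 0.7880; cost = 15.6922%.
Debt: weight = 989/4666 = 0.2120; after-tax cost = 5.6% × (1 − 33%) = 3.7520%.
WACC = 0.7880 × 15.6922% + 0.2120 × 3.7520% = 13.1614%.

13.16%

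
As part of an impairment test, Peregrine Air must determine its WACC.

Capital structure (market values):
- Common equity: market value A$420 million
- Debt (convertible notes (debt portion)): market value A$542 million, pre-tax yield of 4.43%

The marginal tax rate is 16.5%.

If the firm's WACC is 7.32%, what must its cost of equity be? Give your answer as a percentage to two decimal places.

11.99%

Total capital V = 420 + 542 = 962.
Equity weight = 420/962 = 0.4366.
Convertible notes (debt portion) weight = 542/962 = 0.5634.
Debt contribution = 0.5634 × 4.43% × (1 − 16.5%) = 2.0841%.
Required equity contribution = 7.32% − 2.0841% = 5.2359%.
Re = 5.2359% / 0.4366 = 11.9927%.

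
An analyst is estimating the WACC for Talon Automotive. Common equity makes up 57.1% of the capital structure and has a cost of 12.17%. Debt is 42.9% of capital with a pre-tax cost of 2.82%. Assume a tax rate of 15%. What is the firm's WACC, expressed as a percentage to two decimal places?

After-tax cost of debt = 2.82% × (1 − 15%) = 2.3970%.
WACC = 0.571 × 12.1700% + 0.429 × 2.3970% = 7.9774%.

7.98%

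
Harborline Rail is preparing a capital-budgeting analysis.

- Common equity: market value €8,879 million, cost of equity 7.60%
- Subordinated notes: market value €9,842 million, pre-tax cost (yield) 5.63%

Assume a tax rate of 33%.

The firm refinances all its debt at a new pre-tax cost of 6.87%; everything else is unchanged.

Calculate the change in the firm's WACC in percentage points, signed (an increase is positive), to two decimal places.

+0.44 pp

Current WACC:
Total capital V = 8879 + 9842 = 18721.
Equity: weight = 8879/18721 = 0.4743; cost = 7.6%.
Subordinated notes: weight = 9842/18721 = 0.5257; after-tax cost = 5.63% × (1 − 33%) = 3.7721%.
WACC = 0.4743 × 7.6000% + 0.5257 × 3.7721% = 5.5876%.
After the change:
Total capital V = 8879 + 9842 = 18721.
Equity: weight = 8879/18721 = 0.4743; cost = 7.6%.
Subordinated notes: weight = 9842/18721 = 0.5257; after-tax cost = 6.87% × (1 − 33%) = 4.6029%.
WACC = 0.4743 × 7.6000% + 0.5257 × 4.6029% = 6.0244%.
Change in WACC = 6.0244% − 5.5876% = 0.4368 pp.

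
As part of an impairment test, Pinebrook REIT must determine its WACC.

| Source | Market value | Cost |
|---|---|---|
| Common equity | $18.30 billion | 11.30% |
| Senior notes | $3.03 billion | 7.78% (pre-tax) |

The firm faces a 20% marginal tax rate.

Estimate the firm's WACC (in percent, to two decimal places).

10.58%

Total capital V = 18.3 + 3.03 = 21.33.
Equity: weight = 18.3/21.33 = 0.8579; cost = 11.3%.
Senior notes: weight = 3.03/21.33 = 0.1421; after-tax cost = 7.78% × (1 − 20%) = 6.2240%.
WACC = 0.8579 × 11.3000% + 0.1421 × 6.2240% = 10.5789%.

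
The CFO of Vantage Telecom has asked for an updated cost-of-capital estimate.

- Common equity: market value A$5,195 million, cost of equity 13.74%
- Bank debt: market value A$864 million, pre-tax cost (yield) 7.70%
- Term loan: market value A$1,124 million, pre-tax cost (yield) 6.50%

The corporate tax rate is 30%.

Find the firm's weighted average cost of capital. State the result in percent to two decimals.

11.30%

Total capital V = 5195 + 864 + 1124 = 7183.
Equity: weight = 5195/7183 = 0.7232; cost = 13.74%.
Bank debt: weight = 864/7183 = 0.1203; after-tax cost = 7.7% × (1 − 30%) = 5.3900%.
Term loan: weight = 1124/7183 = 0.1565; after-tax cost = 6.5% × (1 − 30%) = 4.5500%.
WACC = 0.7232 × 13.7400% + 0.1203 × 5.3900% + 0.1565 × 4.5500% = 11.2976%.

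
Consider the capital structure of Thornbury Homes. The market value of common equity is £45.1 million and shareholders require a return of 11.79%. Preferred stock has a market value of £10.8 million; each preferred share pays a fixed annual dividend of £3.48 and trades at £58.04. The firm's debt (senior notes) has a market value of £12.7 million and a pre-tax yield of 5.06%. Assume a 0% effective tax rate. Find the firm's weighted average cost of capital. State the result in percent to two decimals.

9.63%

Cost of preferred: Rp = 3.48 / 58.04 = 5.9959%.
Total capital V = 45.1 + 10.8 + 12.7 = 68.6.
Equity: weight = 45.1/68.6 = 0.6574; cost = 11.79%.
Preferred: weight = 10.8/68.6 = 0.1574; cost = 5.9959%.
Senior notes: weight = 12.7/68.6 = 0.1851; after-tax cost = 5.06% × (1 − 0%) = 5.0600%.
WACC = 0.6574 × 11.7900% + 0.1574 × 5.9959% + 0.1851 × 5.0600% = 9.6319%.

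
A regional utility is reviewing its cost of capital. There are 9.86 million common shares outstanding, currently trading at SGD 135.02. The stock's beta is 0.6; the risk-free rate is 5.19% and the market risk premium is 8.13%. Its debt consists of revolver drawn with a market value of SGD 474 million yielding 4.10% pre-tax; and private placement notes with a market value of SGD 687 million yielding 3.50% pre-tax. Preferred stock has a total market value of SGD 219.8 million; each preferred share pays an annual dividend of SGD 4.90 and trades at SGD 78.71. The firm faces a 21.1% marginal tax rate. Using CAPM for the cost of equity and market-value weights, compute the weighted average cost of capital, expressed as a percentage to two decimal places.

6.71%

Cost of equity via CAPM: Re = 5.19% + 0.6 × 8.13% = 10.0680%.
Cost of preferred: Rp = 4.9 / 78.71 = 6.2254%.
Market value of equity E = 135.02 × 9.86m = 1331.2972m.
Total capital V = 1331.2972 + 219.8 + 474 + 687 = 2712.0972.
Equity: weight = 1331.2972/2712.0972 = 0.4909; cost = 10.068%.
Preferred: weight = 219.8/2712.0972 = 0.0810; cost = 6.2254%.
Revolver drawn: weight = 474/2712.0972 = 0.1748; after-tax cost = 4.1% × (1 − 21.1%) = 3.2349%.
Private placement notes: weight = 687/2712.0972 = 0.2533; after-tax cost = 3.5% × (1 − 21.1%) = 2.7615%.
WACC = 0.4909 × 10.0680% + 0.0810 × 6.2254% + 0.1748 × 3.2349% + 0.2533 × 2.7615% = 6.7115%.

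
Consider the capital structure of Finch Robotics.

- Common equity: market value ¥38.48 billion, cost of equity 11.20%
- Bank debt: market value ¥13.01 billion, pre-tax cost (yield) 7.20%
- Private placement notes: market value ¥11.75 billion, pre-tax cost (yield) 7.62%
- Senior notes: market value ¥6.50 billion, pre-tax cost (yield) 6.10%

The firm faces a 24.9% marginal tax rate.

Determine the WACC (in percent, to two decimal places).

Total capital V = 38.48 + 13.01 + 11.75 + 6.5 = 69.74.
Equity: weight = 38.48/69.74 = 0.5518; cost = 11.2%.
Bank debt: weight = 13.01/69.74 = 0.1866; after-tax cost = 7.2% × (1 − 24.9%) = 5.4072%.
Private placement notes: weight = 11.75/69.74 = 0.1685; after-tax cost = 7.62% × (1 − 24.9%) = 5.7226%.
Senior notes: weight = 6.5/69.74 = 0.0932; after-tax cost = 6.1% × (1 − 24.9%) = 4.5811%.
WACC = 0.5518 × 11.2000% + 0.1866 × 5.4072% + 0.1685 × 5.7226% + 0.0932 × 4.5811% = 8.5796%.

8.58%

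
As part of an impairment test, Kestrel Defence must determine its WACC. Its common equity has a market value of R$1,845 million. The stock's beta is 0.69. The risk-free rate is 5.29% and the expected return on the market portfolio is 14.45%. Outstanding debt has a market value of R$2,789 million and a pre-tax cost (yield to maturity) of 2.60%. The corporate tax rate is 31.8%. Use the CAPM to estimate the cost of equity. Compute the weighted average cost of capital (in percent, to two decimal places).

5.69%

Market risk premium = 14.45% − 5.29% = 9.16%.
Cost of equity via CAPM: Re = 5.29% + 0.69 × 9.16% = 11.6104%.
Total capital V = 1845 + 2789 = 4634.
Equity: weight = 1845/4634 = 0.3981; cost = 11.6104%.
Debt: weight = 2789/4634 = 0.6019; after-tax cost = 2.6% × (1 − 31.8%) = 1.7732%.
WACC = 0.3981 × 11.6104% + 0.6019 × 1.7732% = 5.6898%.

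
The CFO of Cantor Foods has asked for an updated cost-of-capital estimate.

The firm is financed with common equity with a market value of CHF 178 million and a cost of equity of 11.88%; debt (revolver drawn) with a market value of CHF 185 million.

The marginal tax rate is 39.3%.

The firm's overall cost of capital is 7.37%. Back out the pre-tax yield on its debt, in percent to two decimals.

Total capital V = 178 + 185 = 363.
Equity weight = 178/363 = 0.4904.
Revolver drawn weight = 185/363 = 0.5096.
Equity contribution = 0.4904 × 11.88% = 5.8255%.
Remaining for debt = 7.37% − 5.8255% = 1.5445%.
Rd × (1 − 39.3%) × 0.5096 = 1.5445%  ⇒  Rd = 4.9928%.

4.99%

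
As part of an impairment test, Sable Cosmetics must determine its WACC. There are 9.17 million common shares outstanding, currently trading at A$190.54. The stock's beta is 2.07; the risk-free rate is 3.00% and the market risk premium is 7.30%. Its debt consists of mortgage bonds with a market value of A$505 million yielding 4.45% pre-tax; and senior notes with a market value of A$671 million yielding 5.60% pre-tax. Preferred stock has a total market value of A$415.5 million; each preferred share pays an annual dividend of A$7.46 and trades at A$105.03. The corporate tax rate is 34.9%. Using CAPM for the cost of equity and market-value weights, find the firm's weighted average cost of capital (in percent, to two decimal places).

11.53%

Cost of equity via CAPM: Re = 3.0% + 2.07 × 7.3% = 18.1110%.
Cost of preferred: Rp = 7.46 / 105.03 = 7.1027%.
Market value of equity E = 190.54 × 9.17m = 1747.2518m.
Total capital V = 1747.2518 + 415.5 + 505 + 671 = 3338.7518.
Equity: weight = 1747.2518/3338.7518 = 0.5233; cost = 18.111%.
Preferred: weight = 415.5/3338.7518 = 0.1244; cost = 7.1027%.
Mortgage bonds: weight = 505/3338.7518 = 0.1513; after-tax cost = 4.45% × (1 − 34.9%) = 2.8970%.
Senior notes: weight = 671/3338.7518 = 0.2010; after-tax cost = 5.6% × (1 − 34.9%) = 3.6456%.
WACC = 0.5233 × 18.1110% + 0.1244 × 7.1027% + 0.1513 × 2.8970% + 0.2010 × 3.6456% = 11.5327%.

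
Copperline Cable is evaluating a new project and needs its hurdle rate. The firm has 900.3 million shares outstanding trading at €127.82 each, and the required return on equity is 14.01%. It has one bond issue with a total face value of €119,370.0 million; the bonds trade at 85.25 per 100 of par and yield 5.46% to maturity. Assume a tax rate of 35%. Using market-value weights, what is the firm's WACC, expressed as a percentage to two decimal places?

9.10%

Market value of equity E = 127.82 × 900.3m = 115076.346m. Market value of debt D = 119370m × 85.25/100 = 101762.925m.
Total capital V = 115076.346 + 101762.925 = 216839.271.
Equity: weight = 115076.346/216839.271 = 0.5307; cost = 14.01%.
Bonds outstanding: weight = 101762.925/216839.271 = 0.4693; after-tax cost = 5.46% × (1 − 35%) = 3.5490%.
WACC = 0.5307 × 14.0100% + 0.4693 × 3.5490% = 9.1006%.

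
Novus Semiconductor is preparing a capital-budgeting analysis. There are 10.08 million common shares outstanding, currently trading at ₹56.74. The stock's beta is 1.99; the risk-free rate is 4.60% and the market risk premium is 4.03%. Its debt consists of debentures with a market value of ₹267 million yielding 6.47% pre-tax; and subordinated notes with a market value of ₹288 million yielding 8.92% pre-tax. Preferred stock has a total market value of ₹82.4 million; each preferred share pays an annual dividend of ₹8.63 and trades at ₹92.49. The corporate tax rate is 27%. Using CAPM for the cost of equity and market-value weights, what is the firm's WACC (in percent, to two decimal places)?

Cost of equity via CAPM: Re = 4.6% + 1.99 × 4.03% = 12.6197%.
Cost of preferred: Rp = 8.63 / 92.49 = 9.3307%.
Market value of equity E = 56.74 × 10.08m = 571.9392m.
Total capital V = 571.9392 + 82.4 + 267 + 288 = 1209.3392.
Equity: weight = 571.9392/1209.3392 = 0.4729; cost = 12.6197%.
Preferred: weight = 82.4/1209.3392 = 0.0681; cost = 9.3307%.
Debentures: weight = 267/1209.3392 = 0.2208; after-tax cost = 6.47% × (1 − 27%) = 4.7231%.
Subordinated notes: weight = 288/1209.3392 = 0.2381; after-tax cost = 8.92% × (1 − 27%) = 6.5116%.
WACC = 0.4729 × 12.6197% + 0.0681 × 9.3307% + 0.2208 × 4.7231% + 0.2381 × 6.5116% = 9.1976%.

9.20%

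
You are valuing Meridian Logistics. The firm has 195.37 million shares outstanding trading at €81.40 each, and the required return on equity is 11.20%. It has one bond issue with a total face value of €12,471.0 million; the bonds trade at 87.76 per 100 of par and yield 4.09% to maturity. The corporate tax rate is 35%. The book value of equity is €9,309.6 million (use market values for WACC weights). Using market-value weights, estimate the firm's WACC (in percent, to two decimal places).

7.72%

Market value of equity E = 81.4 × 195.37m = 15903.118m. Market value of debt D = 12471m × 87.76/100 = 10944.5496m.
Total capital V = 15903.118 + 10944.5496 = 26847.6676.
Equity: weight = 15903.118/26847.6676 = 0.5923; cost = 11.2%.
Bonds outstanding: weight = 10944.5496/26847.6676 = 0.4077; after-tax cost = 4.09% × (1 − 35%) = 2.6585%.
WACC = 0.5923 × 11.2000% + 0.4077 × 2.6585% = 7.7180%.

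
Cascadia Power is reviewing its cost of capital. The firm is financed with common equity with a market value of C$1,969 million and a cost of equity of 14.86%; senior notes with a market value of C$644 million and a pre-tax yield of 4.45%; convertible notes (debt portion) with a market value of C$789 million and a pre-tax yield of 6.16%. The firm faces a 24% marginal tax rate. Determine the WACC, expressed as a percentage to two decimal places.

10.33%

Total capital V = 1969 + 644 + 789 = 3402.
Equity: weight = 1969/3402 = 0.5788; cost = 14.86%.
Senior notes: weight = 644/3402 = 0.1893; after-tax cost = 4.45% × (1 − 24%) = 3.3820%.
Convertible notes (debt portion): weight = 789/3402 = 0.2319; after-tax cost = 6.16% × (1 − 24%) = 4.6816%.
WACC = 0.5788 × 14.8600% + 0.1893 × 3.3820% + 0.2319 × 4.6816% = 10.3266%.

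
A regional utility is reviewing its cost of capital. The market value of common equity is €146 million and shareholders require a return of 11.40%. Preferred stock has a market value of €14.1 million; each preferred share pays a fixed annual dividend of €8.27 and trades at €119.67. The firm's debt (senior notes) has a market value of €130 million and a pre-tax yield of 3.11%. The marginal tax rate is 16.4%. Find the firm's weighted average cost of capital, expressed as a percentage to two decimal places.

7.24%

Cost of preferred: Rp = 8.27 / 119.67 = 6.9107%.
Total capital V = 146 + 14.1 + 130 = 290.1.
Equity: weight = 146/290.1 = 0.5033; cost = 11.4%.
Preferred: weight = 14.1/290.1 = 0.0486; cost = 6.9107%.
Senior notes: weight = 130/290.1 = 0.4481; after-tax cost = 3.11% × (1 − 16.4%) = 2.6000%.
WACC = 0.5033 × 11.4000% + 0.0486 × 6.9107% + 0.4481 × 2.6000% = 7.2383%.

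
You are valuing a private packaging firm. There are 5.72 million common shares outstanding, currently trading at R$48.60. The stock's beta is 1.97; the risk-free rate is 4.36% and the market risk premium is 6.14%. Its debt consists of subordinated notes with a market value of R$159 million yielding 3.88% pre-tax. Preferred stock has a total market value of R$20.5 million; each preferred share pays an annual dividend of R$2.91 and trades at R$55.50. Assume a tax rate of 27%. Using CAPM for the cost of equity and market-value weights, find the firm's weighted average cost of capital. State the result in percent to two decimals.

11.22%

Cost of equity via CAPM: Re = 4.36% + 1.97 × 6.14% = 16.4558%.
Cost of preferred: Rp = 2.91 / 55.5 = 5.2432%.
Market value of equity E = 48.6 × 5.72m = 277.992m.
Total capital V = 277.992 + 20.5 + 159 = 457.492.
Equity: weight = 277.992/457.492 = 0.6076; cost = 16.4558%.
Preferred: weight = 20.5/457.492 = 0.0448; cost = 5.2432%.
Subordinated notes: weight = 159/457.492 = 0.3475; after-tax cost = 3.88% × (1 − 27%) = 2.8324%.
WACC = 0.6076 × 16.4558% + 0.0448 × 5.2432% + 0.3475 × 2.8324% = 11.2186%.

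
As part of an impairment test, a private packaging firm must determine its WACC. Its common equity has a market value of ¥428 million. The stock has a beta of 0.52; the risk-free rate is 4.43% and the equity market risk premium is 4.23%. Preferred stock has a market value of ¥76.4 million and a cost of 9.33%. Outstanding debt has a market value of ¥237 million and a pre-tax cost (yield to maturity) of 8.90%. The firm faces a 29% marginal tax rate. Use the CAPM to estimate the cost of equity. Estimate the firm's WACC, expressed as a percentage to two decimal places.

6.81%

Cost of equity via CAPM: Re = 4.43% + 0.52 × 4.23% = 6.6296%.
Total capital V = 428 + 76.4 + 237 = 741.4.
Equity: weight = 428/741.4 = 0.5773; cost = 6.6296%.
Preferred: weight = 76.4/741.4 = 0.1030; cost = 9.33%.
Debt: weight = 237/741.4 = 0.3197; after-tax cost = 8.9% × (1 − 29%) = 6.3190%.
WACC = 0.5773 × 6.6296% + 0.1030 × 9.3300% + 0.3197 × 6.3190% = 6.8086%.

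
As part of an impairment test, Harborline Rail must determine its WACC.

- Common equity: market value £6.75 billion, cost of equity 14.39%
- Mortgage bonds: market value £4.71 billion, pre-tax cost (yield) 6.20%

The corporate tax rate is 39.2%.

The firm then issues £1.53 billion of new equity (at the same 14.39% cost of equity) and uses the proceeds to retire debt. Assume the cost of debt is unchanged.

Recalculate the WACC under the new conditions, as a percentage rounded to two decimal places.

11.44%

After the change:
Total capital V = 8.28 + 3.18 = 11.46.
Equity: weight = 8.28/11.46 = 0.7225; cost = 14.39%.
Mortgage bonds: weight = 3.18/11.46 = 0.2775; after-tax cost = 6.2% × (1 − 39.2%) = 3.7696%.
WACC = 0.7225 × 14.3900% + 0.2775 × 3.7696% = 11.4430%.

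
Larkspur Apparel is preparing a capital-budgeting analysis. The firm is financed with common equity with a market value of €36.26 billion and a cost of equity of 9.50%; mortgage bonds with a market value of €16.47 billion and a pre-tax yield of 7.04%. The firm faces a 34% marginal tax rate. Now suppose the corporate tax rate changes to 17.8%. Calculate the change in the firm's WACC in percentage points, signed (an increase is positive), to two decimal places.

+0.36 pp

Current WACC:
Total capital V = 36.26 + 16.47 = 52.73.
Equity: weight = 36.26/52.73 = 0.6877; cost = 9.5%.
Mortgage bonds: weight = 16.47/52.73 = 0.3123; after-tax cost = 7.04% × (1 − 34%) = 4.6464%.
WACC = 0.6877 × 9.5000% + 0.3123 × 4.6464% = 7.9840%.
After the change:
Total capital V = 36.26 + 16.47 = 52.73.
Equity: weight = 36.26/52.73 = 0.6877; cost = 9.5%.
Mortgage bonds: weight = 16.47/52.73 = 0.3123; after-tax cost = 7.04% × (1 − 17.8%) = 5.7869%.
WACC = 0.6877 × 9.5000% + 0.3123 × 5.7869% = 8.3402%.
Change in WACC = 8.3402% − 7.9840% = 0.3562 pp.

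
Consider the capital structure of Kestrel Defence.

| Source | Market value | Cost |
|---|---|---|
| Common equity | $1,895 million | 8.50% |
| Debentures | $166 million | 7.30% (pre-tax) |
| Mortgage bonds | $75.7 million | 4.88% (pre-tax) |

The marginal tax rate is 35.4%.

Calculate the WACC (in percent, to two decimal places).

8.02%

Total capital V = 1895 + 166 + 75.7 = 2136.7.
Equity: weight = 1895/2136.7 = 0.8869; cost = 8.5%.
Debentures: weight = 166/2136.7 = 0.0777; after-tax cost = 7.3% × (1 − 35.4%) = 4.7158%.
Mortgage bonds: weight = 75.7/2136.7 = 0.0354; after-tax cost = 4.88% × (1 − 35.4%) = 3.1525%.
WACC = 0.8869 × 8.5000% + 0.0777 × 4.7158% + 0.0354 × 3.1525% = 8.0166%.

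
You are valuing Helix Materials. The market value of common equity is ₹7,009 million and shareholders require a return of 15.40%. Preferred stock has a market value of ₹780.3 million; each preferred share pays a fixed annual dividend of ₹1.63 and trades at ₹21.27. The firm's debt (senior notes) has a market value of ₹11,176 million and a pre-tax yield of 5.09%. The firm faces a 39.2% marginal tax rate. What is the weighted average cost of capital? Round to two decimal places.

7.83%

Cost of preferred: Rp = 1.63 / 21.27 = 7.6634%.
Total capital V = 7009 + 780.3 + 11176 = 18965.3.
Equity: weight = 7009/18965.3 = 0.3696; cost = 15.4%.
Preferred: weight = 780.3/18965.3 = 0.0411; cost = 7.6634%.
Senior notes: weight = 11176/18965.3 = 0.5893; after-tax cost = 5.09% × (1 − 39.2%) = 3.0947%.
WACC = 0.3696 × 15.4000% + 0.0411 × 7.6634% + 0.5893 × 3.0947% = 7.8304%.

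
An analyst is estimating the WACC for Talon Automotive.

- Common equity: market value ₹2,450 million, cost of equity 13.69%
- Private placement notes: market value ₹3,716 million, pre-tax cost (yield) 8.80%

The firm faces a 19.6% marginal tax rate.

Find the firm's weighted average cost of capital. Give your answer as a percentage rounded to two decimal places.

Total capital V = 2450 + 3716 = 6166.
Equity: weight = 2450/6166 = 0.3973; cost = 13.69%.
Private placement notes: weight = 3716/6166 = 0.6027; after-tax cost = 8.8% × (1 − 19.6%) = 7.0752%.
WACC = 0.3973 × 13.6900% + 0.6027 × 7.0752% = 9.7035%.

9.70%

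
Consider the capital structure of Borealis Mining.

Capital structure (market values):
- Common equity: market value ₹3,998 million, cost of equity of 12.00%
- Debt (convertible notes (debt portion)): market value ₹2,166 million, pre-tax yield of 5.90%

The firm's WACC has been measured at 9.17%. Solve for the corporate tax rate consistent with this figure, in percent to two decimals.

Total capital V = 3998 + 2166 = 6164.
Equity weight = 3998/6164 = 0.6486.
Convertible notes (debt portion) weight = 2166/6164 = 0.3514.
Equity contribution = 0.6486 × 12% = 7.7833%.
Debt contribution must be 9.17% − 7.7833% = 1.3867%.
0.3514 × 5.9% × (1 − T) = 1.3867%  ⇒  (1 − T) = 0.6689.
T = 33.1120%.

33.11%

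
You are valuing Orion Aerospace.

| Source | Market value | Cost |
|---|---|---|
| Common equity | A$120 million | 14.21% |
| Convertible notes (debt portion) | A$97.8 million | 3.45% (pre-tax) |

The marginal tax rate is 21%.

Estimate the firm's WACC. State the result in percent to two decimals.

Total capital V = 120 + 97.8 = 217.8.
Equity: weight = 120/217.8 = 0.5510; cost = 14.21%.
Convertible notes (debt portion): weight = 97.8/217.8 = 0.4490; after-tax cost = 3.45% × (1 − 21%) = 2.7255%.
WACC = 0.5510 × 14.2100% + 0.4490 × 2.7255% = 9.0530%.

9.05%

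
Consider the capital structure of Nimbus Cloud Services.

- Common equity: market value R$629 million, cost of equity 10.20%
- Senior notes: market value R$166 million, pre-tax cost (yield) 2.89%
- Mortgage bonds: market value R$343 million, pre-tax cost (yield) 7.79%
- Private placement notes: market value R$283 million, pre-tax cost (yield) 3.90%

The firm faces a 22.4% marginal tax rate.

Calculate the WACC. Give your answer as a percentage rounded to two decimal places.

6.84%

Total capital V = 629 + 166 + 343 + 283 = 1421.
Equity: weight = 629/1421 = 0.4426; cost = 10.2%.
Senior notes: weight = 166/1421 = 0.1168; after-tax cost = 2.89% × (1 − 22.4%) = 2.2426%.
Mortgage bonds: weight = 343/1421 = 0.2414; after-tax cost = 7.79% × (1 − 22.4%) = 6.0450%.
Private placement notes: weight = 283/1421 = 0.1992; after-tax cost = 3.9% × (1 − 22.4%) = 3.0264%.
WACC = 0.4426 × 10.2000% + 0.1168 × 2.2426% + 0.2414 × 6.0450% + 0.1992 × 3.0264% = 6.8388%.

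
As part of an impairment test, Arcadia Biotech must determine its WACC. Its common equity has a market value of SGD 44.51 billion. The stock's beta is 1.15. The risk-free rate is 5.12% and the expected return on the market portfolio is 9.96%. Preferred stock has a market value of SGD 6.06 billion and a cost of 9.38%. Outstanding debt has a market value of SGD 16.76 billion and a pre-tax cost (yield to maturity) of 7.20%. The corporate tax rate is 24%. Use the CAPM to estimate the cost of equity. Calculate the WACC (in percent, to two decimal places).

9.27%

Market risk premium = 9.96% − 5.12% = 4.84%.
Cost of equity via CAPM: Re = 5.12% + 1.15 × 4.84% = 10.6860%.
Total capital V = 44.51 + 6.06 + 16.76 = 67.33.
Equity: weight = 44.51/67.33 = 0.6611; cost = 10.686%.
Preferred: weight = 6.06/67.33 = 0.0900; cost = 9.38%.
Debt: weight = 16.76/67.33 = 0.2489; after-tax cost = 7.2% × (1 − 24%) = 5.4720%.
WACC = 0.6611 × 10.6860% + 0.0900 × 9.3800% + 0.2489 × 5.4720% = 9.2706%.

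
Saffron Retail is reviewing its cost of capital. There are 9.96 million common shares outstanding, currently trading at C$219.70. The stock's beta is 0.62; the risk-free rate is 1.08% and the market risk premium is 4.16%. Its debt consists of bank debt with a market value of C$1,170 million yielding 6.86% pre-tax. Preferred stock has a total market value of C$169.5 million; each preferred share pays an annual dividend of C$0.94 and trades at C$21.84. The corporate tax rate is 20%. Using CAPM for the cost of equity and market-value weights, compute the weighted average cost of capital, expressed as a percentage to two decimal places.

Cost of equity via CAPM: Re = 1.08% + 0.62 × 4.16% = 3.6592%.
Cost of preferred: Rp = 0.94 / 21.84 = 4.3040%.
Market value of equity E = 219.7 × 9.96m = 2188.212m.
Total capital V = 2188.212 + 169.5 + 1170 = 3527.712.
Equity: weight = 2188.212/3527.712 = 0.6203; cost = 3.6592%.
Preferred: weight = 169.5/3527.712 = 0.0480; cost = 4.304%.
Bank debt: weight = 1170/3527.712 = 0.3317; after-tax cost = 6.86% × (1 − 20%) = 5.4880%.
WACC = 0.6203 × 3.6592% + 0.0480 × 4.3040% + 0.3317 × 5.4880% = 4.2967%.

4.30%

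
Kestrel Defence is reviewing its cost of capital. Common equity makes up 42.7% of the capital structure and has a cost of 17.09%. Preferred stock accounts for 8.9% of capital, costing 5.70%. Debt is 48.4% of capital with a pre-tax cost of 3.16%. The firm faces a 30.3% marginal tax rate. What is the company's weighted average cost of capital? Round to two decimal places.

8.87%

After-tax cost of debt = 3.16% × (1 − 30.3%) = 2.2025%.
WACC = 0.427 × 17.0900% + 0.089 × 5.7000% + 0.484 × 2.2025% = 8.8707%.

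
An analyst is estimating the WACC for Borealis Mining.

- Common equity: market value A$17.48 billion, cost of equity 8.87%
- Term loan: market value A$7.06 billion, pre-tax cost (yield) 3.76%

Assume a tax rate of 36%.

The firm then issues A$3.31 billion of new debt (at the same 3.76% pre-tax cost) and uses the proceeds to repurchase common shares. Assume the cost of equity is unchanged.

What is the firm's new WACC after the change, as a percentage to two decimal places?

After the change:
Total capital V = 14.17 + 10.37 = 24.54.
Equity: weight = 14.17/24.54 = 0.5774; cost = 8.87%.
Term loan: weight = 10.37/24.54 = 0.4226; after-tax cost = 3.76% × (1 − 36%) = 2.4064%.
WACC = 0.5774 × 8.8700% + 0.4226 × 2.4064% = 6.1386%.

6.14%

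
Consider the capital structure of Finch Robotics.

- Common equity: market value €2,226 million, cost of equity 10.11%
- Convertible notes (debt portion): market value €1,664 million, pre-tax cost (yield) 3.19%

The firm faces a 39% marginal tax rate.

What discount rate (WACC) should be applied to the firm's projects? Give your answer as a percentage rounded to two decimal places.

6.62%

Total capital V = 2226 + 1664 = 3890.
Equity: weight = 2226/3890 = 0.5722; cost = 10.11%.
Convertible notes (debt portion): weight = 1664/3890 = 0.4278; after-tax cost = 3.19% × (1 − 39%) = 1.9459%.
WACC = 0.5722 × 10.1100% + 0.4278 × 1.9459% = 6.6177%.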